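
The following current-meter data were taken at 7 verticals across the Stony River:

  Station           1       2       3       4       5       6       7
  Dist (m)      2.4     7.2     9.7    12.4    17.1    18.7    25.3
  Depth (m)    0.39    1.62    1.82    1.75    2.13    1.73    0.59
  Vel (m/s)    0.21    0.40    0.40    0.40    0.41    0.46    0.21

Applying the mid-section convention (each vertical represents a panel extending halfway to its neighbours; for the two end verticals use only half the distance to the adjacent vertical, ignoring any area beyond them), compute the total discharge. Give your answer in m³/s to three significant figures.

w_1 = (7.2 − 2.4)/2 = 2.4 m; q_1 = 0.21 × 0.39 × 2.4 = 0.1966 m³/s
w_2 = (9.7 − 2.4)/2 = 3.65 m; q_2 = 0.40 × 1.62 × 3.65 = 2.365 m³/s
w_3 = (12.4 − 7.2)/2 = 2.6 m; q_3 = 0.40 × 1.82 × 2.6 = 1.893 m³/s
w_4 = (17.1 − 9.7)/2 = 3.7 m; q_4 = 0.40 × 1.75 × 3.7 = 2.590 m³/s
w_5 = (18.7 − 12.4)/2 = 3.15 m; q_5 = 0.41 × 2.13 × 3.15 = 2.751 m³/s
w_6 = (25.3 − 17.1)/2 = 4.1 m; q_6 = 0.46 × 1.73 × 4.1 = 3.263 m³/s
w_7 = (25.3 − 18.7)/2 = 3.3 m; q_7 = 0.21 × 0.59 × 3.3 = 0.4089 m³/s
Q = Σ qᵢ = 13.47 m³/s

13.5 m³/s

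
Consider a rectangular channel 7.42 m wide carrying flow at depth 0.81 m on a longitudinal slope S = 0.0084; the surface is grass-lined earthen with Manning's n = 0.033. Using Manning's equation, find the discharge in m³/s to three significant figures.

12.7 m³/s

A = b·y = 7.42 × 0.81 = 6.010 m²
P = b + 2y = 7.42 + 2×0.81 = 9.040 m
R = A/P = 6.010/9.040 = 0.6648 m
Q = (1/n)·A·R^(2/3)·S^(1/2) = (1/0.033) × 6.010 × 0.6648^(2/3) × 0.0084^(1/2) = 12.72 m³/s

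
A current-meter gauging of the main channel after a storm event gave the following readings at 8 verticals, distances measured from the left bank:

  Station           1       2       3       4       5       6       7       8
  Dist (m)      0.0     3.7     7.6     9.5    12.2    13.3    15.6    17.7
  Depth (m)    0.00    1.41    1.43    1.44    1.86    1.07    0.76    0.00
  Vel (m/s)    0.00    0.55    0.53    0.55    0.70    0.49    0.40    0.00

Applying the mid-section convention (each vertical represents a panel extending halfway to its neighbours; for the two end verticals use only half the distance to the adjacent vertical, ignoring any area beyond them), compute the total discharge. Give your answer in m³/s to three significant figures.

11.0 m³/s

w_2 = (7.6 − 0.0)/2 = 3.8 m; q_2 = 0.55 × 1.41 × 3.8 = 2.947 m³/s
w_3 = (9.5 − 3.7)/2 = 2.9 m; q_3 = 0.53 × 1.43 × 2.9 = 2.198 m³/s
w_4 = (12.2 − 7.6)/2 = 2.3 m; q_4 = 0.55 × 1.44 × 2.3 = 1.822 m³/s
w_5 = (13.3 − 9.5)/2 = 1.9 m; q_5 = 0.70 × 1.86 × 1.9 = 2.474 m³/s
w_6 = (15.6 − 12.2)/2 = 1.7 m; q_6 = 0.49 × 1.07 × 1.7 = 0.8913 m³/s
w_7 = (17.7 − 13.3)/2 = 2.2 m; q_7 = 0.40 × 0.76 × 2.2 = 0.6688 m³/s
Stations 1, 8 contribute zero (depth or velocity is 0).
Q = Σ qᵢ = 11.00 m³/s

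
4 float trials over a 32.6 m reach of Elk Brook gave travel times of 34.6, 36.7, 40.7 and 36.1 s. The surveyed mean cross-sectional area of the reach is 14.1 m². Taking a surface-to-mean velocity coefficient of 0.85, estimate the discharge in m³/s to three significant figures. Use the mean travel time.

t̄ = (34.6 + 36.7 + 40.7 + 36.1) / 4 = 37.025 s
v_surface = L / t̄ = 32.6 / 37.025 = 0.8805 m/s
v_mean = 0.85 × 0.8805 = 0.7484 m/s
Q = A × v_mean = 14.1 × 0.7484 = 10.55 m³/s

10.6 m³/s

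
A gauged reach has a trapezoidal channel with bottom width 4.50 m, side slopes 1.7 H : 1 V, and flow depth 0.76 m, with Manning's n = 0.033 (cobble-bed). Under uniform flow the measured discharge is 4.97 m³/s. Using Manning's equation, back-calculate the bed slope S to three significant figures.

0.00282

A = (b + z·y)·y = (4.50 + 1.7×0.76)×0.76 = 4.402 m²
P = b + 2y√(1+z²) = 4.50 + 2×0.76×√(1+1.7²) = 7.498 m
R = A/P = 4.402/7.498 = 0.5871 m
S = (Q·n / (1·A·R^(2/3)))² = (4.97×0.033 / (1×4.402×0.7011))² = 0.002824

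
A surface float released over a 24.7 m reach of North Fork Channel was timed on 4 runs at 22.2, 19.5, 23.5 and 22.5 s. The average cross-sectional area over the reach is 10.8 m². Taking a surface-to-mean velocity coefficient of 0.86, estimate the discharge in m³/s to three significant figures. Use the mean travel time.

10.5 m³/s

t̄ = (22.2 + 19.5 + 23.5 + 22.5) / 4 = 21.925 s
v_surface = L / t̄ = 24.7 / 21.925 = 1.127 m/s
v_mean = 0.86 × 1.127 = 0.9688 m/s
Q = A × v_mean = 10.8 × 0.9688 = 10.46 m³/s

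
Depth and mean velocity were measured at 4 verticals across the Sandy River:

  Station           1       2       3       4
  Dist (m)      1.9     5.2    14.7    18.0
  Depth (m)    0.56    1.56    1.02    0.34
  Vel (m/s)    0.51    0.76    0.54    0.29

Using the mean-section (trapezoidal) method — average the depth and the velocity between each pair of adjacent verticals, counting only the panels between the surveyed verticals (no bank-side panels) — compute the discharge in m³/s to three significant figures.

Panel 1-2: Δb = 3.3 m, d̄ = (0.56+1.56)/2 = 1.06, v̄ = (0.51+0.76)/2 = 0.635 → q = 3.3×1.06×0.635 = 2.221 m³/s
Panel 2-3: Δb = 9.5 m, d̄ = (1.56+1.02)/2 = 1.29, v̄ = (0.76+0.54)/2 = 0.65 → q = 9.5×1.29×0.65 = 7.966 m³/s
Panel 3-4: Δb = 3.3 m, d̄ = (1.02+0.34)/2 = 0.68, v̄ = (0.54+0.29)/2 = 0.415 → q = 3.3×0.68×0.415 = 0.9313 m³/s
Q = Σ q = 11.12 m³/s

11.1 m³/s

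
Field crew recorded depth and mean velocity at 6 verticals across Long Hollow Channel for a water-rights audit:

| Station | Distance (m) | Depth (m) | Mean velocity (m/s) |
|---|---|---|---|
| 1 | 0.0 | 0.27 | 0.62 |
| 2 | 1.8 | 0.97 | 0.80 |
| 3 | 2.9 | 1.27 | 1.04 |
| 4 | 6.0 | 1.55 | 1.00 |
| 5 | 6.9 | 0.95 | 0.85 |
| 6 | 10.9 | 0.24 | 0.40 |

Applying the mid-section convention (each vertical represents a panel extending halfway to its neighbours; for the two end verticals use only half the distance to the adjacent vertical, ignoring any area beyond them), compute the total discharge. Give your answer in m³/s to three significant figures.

w_1 = (1.8 − 0.0)/2 = 0.9 m; q_1 = 0.62 × 0.27 × 0.9 = 0.1507 m³/s
w_2 = (2.9 − 0.0)/2 = 1.45 m; q_2 = 0.80 × 0.97 × 1.45 = 1.125 m³/s
w_3 = (6.0 − 1.8)/2 = 2.1 m; q_3 = 1.04 × 1.27 × 2.1 = 2.774 m³/s
w_4 = (6.9 − 2.9)/2 = 2 m; q_4 = 1.00 × 1.55 × 2 = 3.100 m³/s
w_5 = (10.9 − 6.0)/2 = 2.45 m; q_5 = 0.85 × 0.95 × 2.45 = 1.978 m³/s
w_6 = (10.9 − 6.9)/2 = 2 m; q_6 = 0.40 × 0.24 × 2 = 0.1920 m³/s
Q = Σ qᵢ = 9.320 m³/s

9.32 m³/s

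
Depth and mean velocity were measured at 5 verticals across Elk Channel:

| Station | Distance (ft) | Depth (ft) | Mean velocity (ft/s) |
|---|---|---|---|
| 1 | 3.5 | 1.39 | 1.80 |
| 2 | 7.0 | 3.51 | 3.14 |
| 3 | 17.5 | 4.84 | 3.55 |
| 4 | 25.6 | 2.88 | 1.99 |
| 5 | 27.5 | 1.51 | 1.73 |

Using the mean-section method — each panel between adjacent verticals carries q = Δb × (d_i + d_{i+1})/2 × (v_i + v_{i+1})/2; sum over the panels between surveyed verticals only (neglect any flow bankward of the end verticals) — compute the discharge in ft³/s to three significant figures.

Panel 1-2: Δb = 3.5 ft, d̄ = (1.39+3.51)/2 = 2.45, v̄ = (1.80+3.14)/2 = 2.47 → q = 3.5×2.45×2.47 = 21.18 ft³/s
Panel 2-3: Δb = 10.5 ft, d̄ = (3.51+4.84)/2 = 4.175, v̄ = (3.14+3.55)/2 = 3.345 → q = 10.5×4.175×3.345 = 146.6 ft³/s
Panel 3-4: Δb = 8.1 ft, d̄ = (4.84+2.88)/2 = 3.86, v̄ = (3.55+1.99)/2 = 2.77 → q = 8.1×3.86×2.77 = 86.61 ft³/s
Panel 4-5: Δb = 1.9 ft, d̄ = (2.88+1.51)/2 = 2.195, v̄ = (1.99+1.73)/2 = 1.86 → q = 1.9×2.195×1.86 = 7.757 ft³/s
Q = Σ q = 262.2 ft³/s

262 ft³/s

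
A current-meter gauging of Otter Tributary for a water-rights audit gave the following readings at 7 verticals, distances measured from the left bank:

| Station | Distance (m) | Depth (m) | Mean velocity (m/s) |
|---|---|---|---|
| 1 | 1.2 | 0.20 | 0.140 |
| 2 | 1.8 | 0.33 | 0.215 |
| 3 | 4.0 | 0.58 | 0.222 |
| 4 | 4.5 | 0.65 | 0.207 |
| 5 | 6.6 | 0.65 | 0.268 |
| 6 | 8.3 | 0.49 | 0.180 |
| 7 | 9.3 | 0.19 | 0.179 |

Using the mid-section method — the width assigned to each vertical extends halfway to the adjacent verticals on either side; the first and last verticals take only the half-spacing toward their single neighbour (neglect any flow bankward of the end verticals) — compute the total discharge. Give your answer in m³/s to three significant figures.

0.924 m³/s

w_1 = (1.8 − 1.2)/2 = 0.3 m; q_1 = 0.140 × 0.20 × 0.3 = 0.008400 m³/s
w_2 = (4.0 − 1.2)/2 = 1.4 m; q_2 = 0.215 × 0.33 × 1.4 = 0.09933 m³/s
w_3 = (4.5 − 1.8)/2 = 1.35 m; q_3 = 0.222 × 0.58 × 1.35 = 0.1738 m³/s
w_4 = (6.6 − 4.0)/2 = 1.3 m; q_4 = 0.207 × 0.65 × 1.3 = 0.1749 m³/s
w_5 = (8.3 − 4.5)/2 = 1.9 m; q_5 = 0.268 × 0.65 × 1.9 = 0.3310 m³/s
w_6 = (9.3 − 6.6)/2 = 1.35 m; q_6 = 0.180 × 0.49 × 1.35 = 0.1191 m³/s
w_7 = (9.3 − 8.3)/2 = 0.5 m; q_7 = 0.179 × 0.19 × 0.5 = 0.01701 m³/s
Q = Σ qᵢ = 0.9235 m³/s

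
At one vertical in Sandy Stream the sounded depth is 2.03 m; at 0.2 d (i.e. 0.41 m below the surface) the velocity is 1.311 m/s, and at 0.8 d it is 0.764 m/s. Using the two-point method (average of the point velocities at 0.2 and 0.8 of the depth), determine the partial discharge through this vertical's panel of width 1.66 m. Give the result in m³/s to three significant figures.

v̄ = (1.311 + 0.764) / 2 = 1.038 m/s
q = v̄ × d × w = 1.038 × 2.03 × 1.66 = 3.496 m³/s

3.50 m³/s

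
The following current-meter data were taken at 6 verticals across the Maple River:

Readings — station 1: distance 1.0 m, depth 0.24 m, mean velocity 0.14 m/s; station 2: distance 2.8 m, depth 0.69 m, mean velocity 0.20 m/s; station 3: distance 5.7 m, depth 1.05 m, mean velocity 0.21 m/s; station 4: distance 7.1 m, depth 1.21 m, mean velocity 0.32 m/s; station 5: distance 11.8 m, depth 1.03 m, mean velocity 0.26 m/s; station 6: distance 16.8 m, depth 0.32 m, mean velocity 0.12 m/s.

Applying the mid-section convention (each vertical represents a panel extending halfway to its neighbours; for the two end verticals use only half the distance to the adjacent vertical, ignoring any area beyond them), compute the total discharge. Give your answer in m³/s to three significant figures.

w_1 = (2.8 − 1.0)/2 = 0.9 m; q_1 = 0.14 × 0.24 × 0.9 = 0.03024 m³/s
w_2 = (5.7 − 1.0)/2 = 2.35 m; q_2 = 0.20 × 0.69 × 2.35 = 0.3243 m³/s
w_3 = (7.1 − 2.8)/2 = 2.15 m; q_3 = 0.21 × 1.05 × 2.15 = 0.4741 m³/s
w_4 = (11.8 − 5.7)/2 = 3.05 m; q_4 = 0.32 × 1.21 × 3.05 = 1.181 m³/s
w_5 = (16.8 − 7.1)/2 = 4.85 m; q_5 = 0.26 × 1.03 × 4.85 = 1.299 m³/s
w_6 = (16.8 − 11.8)/2 = 2.5 m; q_6 = 0.12 × 0.32 × 2.5 = 0.09600 m³/s
Q = Σ qᵢ = 3.404 m³/s

3.40 m³/s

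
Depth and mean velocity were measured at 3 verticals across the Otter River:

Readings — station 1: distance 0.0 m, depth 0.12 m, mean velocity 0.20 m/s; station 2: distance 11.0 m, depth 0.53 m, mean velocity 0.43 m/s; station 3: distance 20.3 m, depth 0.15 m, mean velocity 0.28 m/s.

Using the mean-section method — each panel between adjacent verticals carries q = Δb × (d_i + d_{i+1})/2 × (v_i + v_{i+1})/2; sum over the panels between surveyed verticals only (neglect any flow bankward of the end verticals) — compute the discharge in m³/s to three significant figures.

Panel 1-2: Δb = 11 m, d̄ = (0.12+0.53)/2 = 0.325, v̄ = (0.20+0.43)/2 = 0.315 → q = 11×0.325×0.315 = 1.126 m³/s
Panel 2-3: Δb = 9.3 m, d̄ = (0.53+0.15)/2 = 0.34, v̄ = (0.43+0.28)/2 = 0.355 → q = 9.3×0.34×0.355 = 1.123 m³/s
Q = Σ q = 2.249 m³/s

2.25 m³/s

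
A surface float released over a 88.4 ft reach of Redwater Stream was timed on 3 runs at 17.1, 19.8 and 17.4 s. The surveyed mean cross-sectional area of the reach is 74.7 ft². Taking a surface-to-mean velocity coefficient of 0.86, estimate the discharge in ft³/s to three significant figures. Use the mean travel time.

314 ft³/s

t̄ = (17.1 + 19.8 + 17.4) / 3 = 18.1 s
v_surface = L / t̄ = 88.4 / 18.1 = 4.884 ft/s
v_mean = 0.86 × 4.884 = 4.200 ft/s
Q = A × v_mean = 74.7 × 4.200 = 313.8 ft³/s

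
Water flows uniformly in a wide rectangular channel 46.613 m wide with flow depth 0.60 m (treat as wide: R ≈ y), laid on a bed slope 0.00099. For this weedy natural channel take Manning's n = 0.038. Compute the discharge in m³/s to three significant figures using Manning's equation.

A = b·y = 46.613 × 0.60 = 27.97 m²
Wide channel: R ≈ y = 0.60 m
Q = (1/n)·A·R^(2/3)·S^(1/2) = (1/0.038) × 27.97 × 0.6000^(2/3) × 0.00099^(1/2) = 16.47 m³/s

16.5 m³/s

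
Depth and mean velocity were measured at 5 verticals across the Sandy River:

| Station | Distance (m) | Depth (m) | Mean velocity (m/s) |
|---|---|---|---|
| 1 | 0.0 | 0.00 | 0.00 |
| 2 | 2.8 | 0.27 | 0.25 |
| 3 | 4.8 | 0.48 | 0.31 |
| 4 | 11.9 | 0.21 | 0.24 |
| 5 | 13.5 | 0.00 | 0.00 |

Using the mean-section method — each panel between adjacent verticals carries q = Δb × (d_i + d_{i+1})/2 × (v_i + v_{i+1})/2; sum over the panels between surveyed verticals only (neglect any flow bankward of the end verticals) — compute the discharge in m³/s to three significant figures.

0.951 m³/s

Panel 1-2: Δb = 2.8 m, d̄ = (0.00+0.27)/2 = 0.135, v̄ = (0.00+0.25)/2 = 0.125 → q = 2.8×0.135×0.125 = 0.04725 m³/s
Panel 2-3: Δb = 2 m, d̄ = (0.27+0.48)/2 = 0.375, v̄ = (0.25+0.31)/2 = 0.28 → q = 2×0.375×0.28 = 0.2100 m³/s
Panel 3-4: Δb = 7.1 m, d̄ = (0.48+0.21)/2 = 0.345, v̄ = (0.31+0.24)/2 = 0.275 → q = 7.1×0.345×0.275 = 0.6736 m³/s
Panel 4-5: Δb = 1.6 m, d̄ = (0.21+0.00)/2 = 0.105, v̄ = (0.24+0.00)/2 = 0.12 → q = 1.6×0.105×0.12 = 0.02016 m³/s
Q = Σ q = 0.9510 m³/s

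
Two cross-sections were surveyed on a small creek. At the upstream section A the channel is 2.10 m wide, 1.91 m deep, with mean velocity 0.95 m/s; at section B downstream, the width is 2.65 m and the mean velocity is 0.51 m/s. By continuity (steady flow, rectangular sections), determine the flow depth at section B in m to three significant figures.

Q = A₁V₁ = (2.10×1.91) × 0.95 = 3.810 m³/s
d₂ = Q/(b₂ V₂) = 3.810/(2.65×0.51) = 2.819 m

2.82 m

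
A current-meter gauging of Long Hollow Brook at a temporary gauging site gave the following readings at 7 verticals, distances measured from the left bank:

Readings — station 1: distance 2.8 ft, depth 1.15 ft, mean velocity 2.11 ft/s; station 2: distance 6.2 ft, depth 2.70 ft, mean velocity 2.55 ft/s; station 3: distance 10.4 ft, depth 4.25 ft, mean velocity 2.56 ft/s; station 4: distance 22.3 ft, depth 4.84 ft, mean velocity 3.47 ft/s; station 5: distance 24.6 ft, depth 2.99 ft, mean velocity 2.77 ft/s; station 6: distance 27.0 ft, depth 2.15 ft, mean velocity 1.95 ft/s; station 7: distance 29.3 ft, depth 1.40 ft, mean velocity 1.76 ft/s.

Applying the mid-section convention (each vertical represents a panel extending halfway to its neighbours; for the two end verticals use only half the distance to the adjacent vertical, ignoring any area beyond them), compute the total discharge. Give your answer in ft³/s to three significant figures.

269 ft³/s

w_1 = (6.2 − 2.8)/2 = 1.7 ft; q_1 = 2.11 × 1.15 × 1.7 = 4.125 ft³/s
w_2 = (10.4 − 2.8)/2 = 3.8 ft; q_2 = 2.55 × 2.70 × 3.8 = 26.16 ft³/s
w_3 = (22.3 − 6.2)/2 = 8.05 ft; q_3 = 2.56 × 4.25 × 8.05 = 87.58 ft³/s
w_4 = (24.6 − 10.4)/2 = 7.1 ft; q_4 = 3.47 × 4.84 × 7.1 = 119.2 ft³/s
w_5 = (27.0 − 22.3)/2 = 2.35 ft; q_5 = 2.77 × 2.99 × 2.35 = 19.46 ft³/s
w_6 = (29.3 − 24.6)/2 = 2.35 ft; q_6 = 1.95 × 2.15 × 2.35 = 9.852 ft³/s
w_7 = (29.3 − 27.0)/2 = 1.15 ft; q_7 = 1.76 × 1.40 × 1.15 = 2.834 ft³/s
Q = Σ qᵢ = 269.3 ft³/s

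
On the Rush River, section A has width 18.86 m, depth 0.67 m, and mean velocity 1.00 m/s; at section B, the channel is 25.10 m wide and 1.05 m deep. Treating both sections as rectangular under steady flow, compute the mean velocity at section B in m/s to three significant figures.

Q = A₁V₁ = (18.86×0.67) × 1.00 = 12.64 m³/s
A₂ = 25.10 × 1.05 = 26.36 m²
V₂ = Q/A₂ = 12.64/26.36 = 0.4795 m/s

0.479 m/s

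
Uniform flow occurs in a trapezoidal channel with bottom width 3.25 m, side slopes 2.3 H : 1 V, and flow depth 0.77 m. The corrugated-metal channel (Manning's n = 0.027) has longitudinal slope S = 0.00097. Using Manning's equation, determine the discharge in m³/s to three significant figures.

A = (b + z·y)·y = (3.25 + 2.3×0.77)×0.77 = 3.866 m²
P = b + 2y√(1+z²) = 3.25 + 2×0.77×√(1+2.3²) = 7.112 m
R = A/P = 3.866/7.112 = 0.5436 m
Q = (1/n)·A·R^(2/3)·S^(1/2) = (1/0.027) × 3.866 × 0.5436^(2/3) × 0.00097^(1/2) = 2.970 m³/s

2.97 m³/s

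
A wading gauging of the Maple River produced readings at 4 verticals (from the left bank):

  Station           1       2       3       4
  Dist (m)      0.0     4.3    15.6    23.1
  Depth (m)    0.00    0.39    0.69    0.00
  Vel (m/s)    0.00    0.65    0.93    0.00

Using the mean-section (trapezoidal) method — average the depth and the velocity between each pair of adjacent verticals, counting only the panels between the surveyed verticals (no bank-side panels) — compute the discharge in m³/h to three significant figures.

Panel 1-2: Δb = 4.3 m, d̄ = (0.00+0.39)/2 = 0.195, v̄ = (0.00+0.65)/2 = 0.325 → q = 4.3×0.195×0.325 = 0.2725 m³/s
Panel 2-3: Δb = 11.3 m, d̄ = (0.39+0.69)/2 = 0.54, v̄ = (0.65+0.93)/2 = 0.79 → q = 11.3×0.54×0.79 = 4.821 m³/s
Panel 3-4: Δb = 7.5 m, d̄ = (0.69+0.00)/2 = 0.345, v̄ = (0.93+0.00)/2 = 0.465 → q = 7.5×0.345×0.465 = 1.203 m³/s
Q = Σ q = 6.296 m³/s
= 6.296 × 3600 = 22670 m³/h

22700 m³/h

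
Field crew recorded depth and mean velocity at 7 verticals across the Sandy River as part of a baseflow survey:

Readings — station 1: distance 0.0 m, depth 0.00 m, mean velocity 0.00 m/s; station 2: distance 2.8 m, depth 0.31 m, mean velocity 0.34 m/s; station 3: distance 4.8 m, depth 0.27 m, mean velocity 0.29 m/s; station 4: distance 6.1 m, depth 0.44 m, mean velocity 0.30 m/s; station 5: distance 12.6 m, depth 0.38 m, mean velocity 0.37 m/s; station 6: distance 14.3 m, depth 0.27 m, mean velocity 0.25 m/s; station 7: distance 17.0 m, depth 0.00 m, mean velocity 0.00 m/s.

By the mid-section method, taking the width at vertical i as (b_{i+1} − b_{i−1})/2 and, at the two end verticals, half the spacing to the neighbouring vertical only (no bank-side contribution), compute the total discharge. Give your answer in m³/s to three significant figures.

w_2 = (4.8 − 0.0)/2 = 2.4 m; q_2 = 0.34 × 0.31 × 2.4 = 0.2530 m³/s
w_3 = (6.1 − 2.8)/2 = 1.65 m; q_3 = 0.29 × 0.27 × 1.65 = 0.1292 m³/s
w_4 = (12.6 − 4.8)/2 = 3.9 m; q_4 = 0.30 × 0.44 × 3.9 = 0.5148 m³/s
w_5 = (14.3 − 6.1)/2 = 4.1 m; q_5 = 0.37 × 0.38 × 4.1 = 0.5765 m³/s
w_6 = (17.0 − 12.6)/2 = 2.2 m; q_6 = 0.25 × 0.27 × 2.2 = 0.1485 m³/s
Stations 1, 7 contribute zero (depth or velocity is 0).
Q = Σ qᵢ = 1.622 m³/s

1.62 m³/s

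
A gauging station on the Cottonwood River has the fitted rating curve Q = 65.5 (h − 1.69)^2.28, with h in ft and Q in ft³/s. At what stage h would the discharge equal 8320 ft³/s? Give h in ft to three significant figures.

10.1 ft

h − h₀ = (Q/C)^(1/b) = (8320/65.5)^(1/2.28) = 8.371 ft
h = 1.69 + 8.371 = 10.06 ft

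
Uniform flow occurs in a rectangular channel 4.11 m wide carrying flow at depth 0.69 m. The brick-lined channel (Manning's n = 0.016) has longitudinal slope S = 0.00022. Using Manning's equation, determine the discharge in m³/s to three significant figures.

A = b·y = 4.11 × 0.69 = 2.836 m²
P = b + 2y = 4.11 + 2×0.69 = 5.490 m
R = A/P = 2.836/5.490 = 0.5166 m
Q = (1/n)·A·R^(2/3)·S^(1/2) = (1/0.016) × 2.836 × 0.5166^(2/3) × 0.00022^(1/2) = 1.692 m³/s

1.69 m³/s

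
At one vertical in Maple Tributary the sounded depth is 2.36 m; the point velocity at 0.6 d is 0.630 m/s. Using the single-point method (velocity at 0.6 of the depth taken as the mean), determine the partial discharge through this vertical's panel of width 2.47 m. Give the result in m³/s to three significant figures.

3.67 m³/s

v̄ = v₀.₆ = 0.630 m/s
q = v̄ × d × w = 0.6300 × 2.36 × 2.47 = 3.672 m³/s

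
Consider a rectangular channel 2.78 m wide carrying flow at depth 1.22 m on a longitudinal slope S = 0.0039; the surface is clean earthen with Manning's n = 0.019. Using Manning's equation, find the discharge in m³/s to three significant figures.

8.36 m³/s

A = b·y = 2.78 × 1.22 = 3.392 m²
P = b + 2y = 2.78 + 2×1.22 = 5.220 m
R = A/P = 3.392/5.220 = 0.6497 m
Q = (1/n)·A·R^(2/3)·S^(1/2) = (1/0.019) × 3.392 × 0.6497^(2/3) × 0.0039^(1/2) = 8.363 m³/s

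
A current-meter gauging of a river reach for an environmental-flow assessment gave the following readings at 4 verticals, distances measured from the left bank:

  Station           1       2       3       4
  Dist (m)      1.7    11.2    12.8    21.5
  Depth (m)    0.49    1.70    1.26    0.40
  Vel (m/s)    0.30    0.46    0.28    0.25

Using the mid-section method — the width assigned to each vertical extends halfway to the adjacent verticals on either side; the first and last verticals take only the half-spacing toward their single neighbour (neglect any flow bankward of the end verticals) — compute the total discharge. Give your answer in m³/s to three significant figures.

w_1 = (11.2 − 1.7)/2 = 4.75 m; q_1 = 0.30 × 0.49 × 4.75 = 0.6983 m³/s
w_2 = (12.8 − 1.7)/2 = 5.55 m; q_2 = 0.46 × 1.70 × 5.55 = 4.340 m³/s
w_3 = (21.5 − 11.2)/2 = 5.15 m; q_3 = 0.28 × 1.26 × 5.15 = 1.817 m³/s
w_4 = (21.5 − 12.8)/2 = 4.35 m; q_4 = 0.25 × 0.40 × 4.35 = 0.4350 m³/s
Q = Σ qᵢ = 7.290 m³/s

7.29 m³/s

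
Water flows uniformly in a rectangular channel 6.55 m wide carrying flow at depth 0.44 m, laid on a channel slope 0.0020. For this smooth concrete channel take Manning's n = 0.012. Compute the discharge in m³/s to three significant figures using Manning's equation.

5.71 m³/s

A = b·y = 6.55 × 0.44 = 2.882 m²
P = b + 2y = 6.55 + 2×0.44 = 7.430 m
R = A/P = 2.882/7.430 = 0.3879 m
Q = (1/n)·A·R^(2/3)·S^(1/2) = (1/0.012) × 2.882 × 0.3879^(2/3) × 0.0020^(1/2) = 5.713 m³/s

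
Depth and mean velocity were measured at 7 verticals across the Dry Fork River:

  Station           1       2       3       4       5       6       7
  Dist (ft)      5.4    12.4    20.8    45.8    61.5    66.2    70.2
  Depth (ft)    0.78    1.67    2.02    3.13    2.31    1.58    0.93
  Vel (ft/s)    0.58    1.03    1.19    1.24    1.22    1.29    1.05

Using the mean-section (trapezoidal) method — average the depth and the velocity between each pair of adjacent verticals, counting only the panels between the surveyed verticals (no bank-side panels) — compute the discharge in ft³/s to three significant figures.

Panel 1-2: Δb = 7 ft, d̄ = (0.78+1.67)/2 = 1.225, v̄ = (0.58+1.03)/2 = 0.805 → q = 7×1.225×0.805 = 6.903 ft³/s
Panel 2-3: Δb = 8.4 ft, d̄ = (1.67+2.02)/2 = 1.845, v̄ = (1.03+1.19)/2 = 1.11 → q = 8.4×1.845×1.11 = 17.20 ft³/s
Panel 3-4: Δb = 25 ft, d̄ = (2.02+3.13)/2 = 2.575, v̄ = (1.19+1.24)/2 = 1.215 → q = 25×2.575×1.215 = 78.22 ft³/s
Panel 4-5: Δb = 15.7 ft, d̄ = (3.13+2.31)/2 = 2.72, v̄ = (1.24+1.22)/2 = 1.23 → q = 15.7×2.72×1.23 = 52.53 ft³/s
Panel 5-6: Δb = 4.7 ft, d̄ = (2.31+1.58)/2 = 1.945, v̄ = (1.22+1.29)/2 = 1.255 → q = 4.7×1.945×1.255 = 11.47 ft³/s
Panel 6-7: Δb = 4 ft, d̄ = (1.58+0.93)/2 = 1.255, v̄ = (1.29+1.05)/2 = 1.17 → q = 4×1.255×1.17 = 5.873 ft³/s
Q = Σ q = 172.2 ft³/s

172 ft³/s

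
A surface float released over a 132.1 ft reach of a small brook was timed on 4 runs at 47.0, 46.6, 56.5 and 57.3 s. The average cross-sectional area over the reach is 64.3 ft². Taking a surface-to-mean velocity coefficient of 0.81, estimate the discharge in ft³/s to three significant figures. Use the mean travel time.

t̄ = (47.0 + 46.6 + 56.5 + 57.3) / 4 = 51.85 s
v_surface = L / t̄ = 132.1 / 51.85 = 2.548 ft/s
v_mean = 0.81 × 2.548 = 2.064 ft/s
Q = A × v_mean = 64.3 × 2.064 = 132.7 ft³/s

133 ft³/s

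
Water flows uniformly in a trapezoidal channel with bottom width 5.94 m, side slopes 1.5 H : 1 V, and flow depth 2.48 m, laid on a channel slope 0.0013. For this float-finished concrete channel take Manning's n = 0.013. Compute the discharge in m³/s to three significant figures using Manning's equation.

A = (b + z·y)·y = (5.94 + 1.5×2.48)×2.48 = 23.96 m²
P = b + 2y√(1+z²) = 5.94 + 2×2.48×√(1+1.5²) = 14.88 m
R = A/P = 23.96/14.88 = 1.610 m
Q = (1/n)·A·R^(2/3)·S^(1/2) = (1/0.013) × 23.96 × 1.610^(2/3) × 0.0013^(1/2) = 91.27 m³/s

91.3 m³/s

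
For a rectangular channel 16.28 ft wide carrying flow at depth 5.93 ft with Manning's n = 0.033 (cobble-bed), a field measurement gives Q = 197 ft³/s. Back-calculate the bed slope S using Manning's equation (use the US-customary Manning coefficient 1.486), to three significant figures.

0.000397

A = b·y = 16.28 × 5.93 = 96.54 ft²
P = b + 2y = 16.28 + 2×5.93 = 28.14 ft
R = A/P = 96.54/28.14 = 3.431 ft
S = (Q·n / (1.486·A·R^(2/3)))² = (197×0.033 / (1.486×96.54×2.275))² = 0.0003969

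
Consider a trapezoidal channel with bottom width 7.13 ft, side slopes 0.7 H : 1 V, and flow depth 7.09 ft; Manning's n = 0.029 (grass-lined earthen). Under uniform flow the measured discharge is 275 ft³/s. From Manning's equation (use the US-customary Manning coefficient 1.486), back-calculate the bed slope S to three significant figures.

A = (b + z·y)·y = (7.13 + 0.7×7.09)×7.09 = 85.74 ft²
P = b + 2y√(1+z²) = 7.13 + 2×7.09×√(1+0.7²) = 24.44 ft
R = A/P = 85.74/24.44 = 3.508 ft
S = (Q·n / (1.486·A·R^(2/3)))² = (275×0.029 / (1.486×85.74×2.309))² = 0.0007350

0.000735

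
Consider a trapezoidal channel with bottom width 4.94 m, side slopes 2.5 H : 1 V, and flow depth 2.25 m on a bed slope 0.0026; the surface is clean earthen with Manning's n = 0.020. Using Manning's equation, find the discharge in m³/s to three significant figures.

A = (b + z·y)·y = (4.94 + 2.5×2.25)×2.25 = 23.77 m²
P = b + 2y√(1+z²) = 4.94 + 2×2.25×√(1+2.5²) = 17.06 m
R = A/P = 23.77/17.06 = 1.394 m
Q = (1/n)·A·R^(2/3)·S^(1/2) = (1/0.020) × 23.77 × 1.394^(2/3) × 0.0026^(1/2) = 75.62 m³/s

75.6 m³/s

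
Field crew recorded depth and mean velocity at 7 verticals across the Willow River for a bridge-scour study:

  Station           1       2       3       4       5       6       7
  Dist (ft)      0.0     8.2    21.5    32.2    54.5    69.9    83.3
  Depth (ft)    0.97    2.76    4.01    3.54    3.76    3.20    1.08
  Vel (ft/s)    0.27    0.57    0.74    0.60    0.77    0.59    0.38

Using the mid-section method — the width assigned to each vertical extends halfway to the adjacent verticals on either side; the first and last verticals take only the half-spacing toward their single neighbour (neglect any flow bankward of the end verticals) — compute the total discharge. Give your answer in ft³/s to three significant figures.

w_1 = (8.2 − 0.0)/2 = 4.1 ft; q_1 = 0.27 × 0.97 × 4.1 = 1.074 ft³/s
w_2 = (21.5 − 0.0)/2 = 10.75 ft; q_2 = 0.57 × 2.76 × 10.75 = 16.91 ft³/s
w_3 = (32.2 − 8.2)/2 = 12 ft; q_3 = 0.74 × 4.01 × 12 = 35.61 ft³/s
w_4 = (54.5 − 21.5)/2 = 16.5 ft; q_4 = 0.60 × 3.54 × 16.5 = 35.05 ft³/s
w_5 = (69.9 − 32.2)/2 = 18.85 ft; q_5 = 0.77 × 3.76 × 18.85 = 54.57 ft³/s
w_6 = (83.3 − 54.5)/2 = 14.4 ft; q_6 = 0.59 × 3.20 × 14.4 = 27.19 ft³/s
w_7 = (83.3 − 69.9)/2 = 6.7 ft; q_7 = 0.38 × 1.08 × 6.7 = 2.750 ft³/s
Q = Σ qᵢ = 173.2 ft³/s

173 ft³/s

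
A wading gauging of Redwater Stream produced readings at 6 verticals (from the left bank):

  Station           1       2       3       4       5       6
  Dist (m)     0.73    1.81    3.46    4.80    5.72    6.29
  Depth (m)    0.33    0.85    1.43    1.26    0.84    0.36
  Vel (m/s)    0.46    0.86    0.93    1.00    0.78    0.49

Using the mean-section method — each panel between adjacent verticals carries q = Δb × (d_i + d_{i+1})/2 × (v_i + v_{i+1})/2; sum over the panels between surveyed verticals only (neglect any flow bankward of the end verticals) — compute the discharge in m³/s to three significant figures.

4.92 m³/s

Panel 1-2: Δb = 1.08 m, d̄ = (0.33+0.85)/2 = 0.59, v̄ = (0.46+0.86)/2 = 0.66 → q = 1.08×0.59×0.66 = 0.4206 m³/s
Panel 2-3: Δb = 1.65 m, d̄ = (0.85+1.43)/2 = 1.14, v̄ = (0.86+0.93)/2 = 0.895 → q = 1.65×1.14×0.895 = 1.683 m³/s
Panel 3-4: Δb = 1.34 m, d̄ = (1.43+1.26)/2 = 1.345, v̄ = (0.93+1.00)/2 = 0.965 → q = 1.34×1.345×0.965 = 1.739 m³/s
Panel 4-5: Δb = 0.92 m, d̄ = (1.26+0.84)/2 = 1.05, v̄ = (1.00+0.78)/2 = 0.89 → q = 0.92×1.05×0.89 = 0.8597 m³/s
Panel 5-6: Δb = 0.57 m, d̄ = (0.84+0.36)/2 = 0.6, v̄ = (0.78+0.49)/2 = 0.635 → q = 0.57×0.6×0.635 = 0.2172 m³/s
Q = Σ q = 4.920 m³/s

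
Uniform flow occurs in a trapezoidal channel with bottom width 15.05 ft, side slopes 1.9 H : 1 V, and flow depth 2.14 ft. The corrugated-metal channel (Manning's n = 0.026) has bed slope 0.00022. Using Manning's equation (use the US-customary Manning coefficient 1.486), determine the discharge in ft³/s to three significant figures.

A = (b + z·y)·y = (15.05 + 1.9×2.14)×2.14 = 40.91 ft²
P = b + 2y√(1+z²) = 15.05 + 2×2.14×√(1+1.9²) = 24.24 ft
R = A/P = 40.91/24.24 = 1.688 ft
Q = (1.486/n)·A·R^(2/3)·S^(1/2) = (1.486/0.026) × 40.91 × 1.688^(2/3) × 0.00022^(1/2) = 49.16 ft³/s

49.2 ft³/s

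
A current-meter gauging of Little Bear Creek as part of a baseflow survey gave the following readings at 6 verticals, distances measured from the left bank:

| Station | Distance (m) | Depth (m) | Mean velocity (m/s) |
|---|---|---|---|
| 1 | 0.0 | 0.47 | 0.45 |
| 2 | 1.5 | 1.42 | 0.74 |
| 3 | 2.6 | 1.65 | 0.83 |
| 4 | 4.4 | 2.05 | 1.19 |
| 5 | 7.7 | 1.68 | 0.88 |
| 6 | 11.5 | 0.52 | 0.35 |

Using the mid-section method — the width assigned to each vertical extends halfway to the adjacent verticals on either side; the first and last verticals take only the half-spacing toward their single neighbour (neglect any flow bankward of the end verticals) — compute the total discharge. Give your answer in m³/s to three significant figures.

15.3 m³/s

w_1 = (1.5 − 0.0)/2 = 0.75 m; q_1 = 0.45 × 0.47 × 0.75 = 0.1586 m³/s
w_2 = (2.6 − 0.0)/2 = 1.3 m; q_2 = 0.74 × 1.42 × 1.3 = 1.366 m³/s
w_3 = (4.4 − 1.5)/2 = 1.45 m; q_3 = 0.83 × 1.65 × 1.45 = 1.986 m³/s
w_4 = (7.7 − 2.6)/2 = 2.55 m; q_4 = 1.19 × 2.05 × 2.55 = 6.221 m³/s
w_5 = (11.5 − 4.4)/2 = 3.55 m; q_5 = 0.88 × 1.68 × 3.55 = 5.248 m³/s
w_6 = (11.5 − 7.7)/2 = 1.9 m; q_6 = 0.35 × 0.52 × 1.9 = 0.3458 m³/s
Q = Σ qᵢ = 15.33 m³/s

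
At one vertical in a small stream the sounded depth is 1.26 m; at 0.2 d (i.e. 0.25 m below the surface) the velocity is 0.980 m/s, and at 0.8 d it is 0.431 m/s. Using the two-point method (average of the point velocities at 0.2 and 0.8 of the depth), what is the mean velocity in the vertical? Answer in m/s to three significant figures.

v̄ = (0.980 + 0.431) / 2 = 0.7055 m/s

0.706 m/s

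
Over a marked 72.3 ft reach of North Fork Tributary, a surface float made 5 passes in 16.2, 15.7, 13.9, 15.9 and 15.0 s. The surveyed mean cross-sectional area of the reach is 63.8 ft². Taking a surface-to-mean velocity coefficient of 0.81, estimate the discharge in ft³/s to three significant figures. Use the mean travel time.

244 ft³/s

t̄ = (16.2 + 15.7 + 13.9 + 15.9 + 15.0) / 5 = 15.34 s
v_surface = L / t̄ = 72.3 / 15.34 = 4.713 ft/s
v_mean = 0.81 × 4.713 = 3.818 ft/s
Q = A × v_mean = 63.8 × 3.818 = 243.6 ft³/s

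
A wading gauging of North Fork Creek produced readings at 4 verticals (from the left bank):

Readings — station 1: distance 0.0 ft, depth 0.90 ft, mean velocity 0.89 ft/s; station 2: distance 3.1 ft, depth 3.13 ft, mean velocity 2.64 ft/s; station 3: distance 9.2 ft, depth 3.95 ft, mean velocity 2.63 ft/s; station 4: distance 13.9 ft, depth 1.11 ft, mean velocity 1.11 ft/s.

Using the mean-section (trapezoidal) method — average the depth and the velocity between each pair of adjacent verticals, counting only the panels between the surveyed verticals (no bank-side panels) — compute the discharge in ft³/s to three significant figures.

Panel 1-2: Δb = 3.1 ft, d̄ = (0.90+3.13)/2 = 2.015, v̄ = (0.89+2.64)/2 = 1.765 → q = 3.1×2.015×1.765 = 11.03 ft³/s
Panel 2-3: Δb = 6.1 ft, d̄ = (3.13+3.95)/2 = 3.54, v̄ = (2.64+2.63)/2 = 2.635 → q = 6.1×3.54×2.635 = 56.90 ft³/s
Panel 3-4: Δb = 4.7 ft, d̄ = (3.95+1.11)/2 = 2.53, v̄ = (2.63+1.11)/2 = 1.87 → q = 4.7×2.53×1.87 = 22.24 ft³/s
Q = Σ q = 90.16 ft³/s

90.2 ft³/s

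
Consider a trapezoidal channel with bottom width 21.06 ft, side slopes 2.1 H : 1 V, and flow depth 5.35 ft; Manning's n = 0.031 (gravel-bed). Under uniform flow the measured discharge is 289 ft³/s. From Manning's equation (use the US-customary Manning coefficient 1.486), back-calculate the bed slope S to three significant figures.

A = (b + z·y)·y = (21.06 + 2.1×5.35)×5.35 = 172.8 ft²
P = b + 2y√(1+z²) = 21.06 + 2×5.35×√(1+2.1²) = 45.95 ft
R = A/P = 172.8/45.95 = 3.760 ft
S = (Q·n / (1.486·A·R^(2/3)))² = (289×0.031 / (1.486×172.8×2.418))² = 0.0002082

0.000208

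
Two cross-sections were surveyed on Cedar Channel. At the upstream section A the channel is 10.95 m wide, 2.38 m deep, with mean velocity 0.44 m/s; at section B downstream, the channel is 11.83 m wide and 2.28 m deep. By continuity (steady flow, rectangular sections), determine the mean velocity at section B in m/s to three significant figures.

0.425 m/s

Q = A₁V₁ = (10.95×2.38) × 0.44 = 11.47 m³/s
A₂ = 11.83 × 2.28 = 26.97 m²
V₂ = Q/A₂ = 11.47/26.97 = 0.4251 m/s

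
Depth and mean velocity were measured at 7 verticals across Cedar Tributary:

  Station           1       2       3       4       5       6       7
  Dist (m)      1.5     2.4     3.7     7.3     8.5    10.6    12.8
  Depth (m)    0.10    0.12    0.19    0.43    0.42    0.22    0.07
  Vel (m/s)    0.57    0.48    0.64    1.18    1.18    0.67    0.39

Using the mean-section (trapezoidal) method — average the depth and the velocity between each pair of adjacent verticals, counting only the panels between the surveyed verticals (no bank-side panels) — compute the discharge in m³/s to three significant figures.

Panel 1-2: Δb = 0.9 m, d̄ = (0.10+0.12)/2 = 0.11, v̄ = (0.57+0.48)/2 = 0.525 → q = 0.9×0.11×0.525 = 0.05198 m³/s
Panel 2-3: Δb = 1.3 m, d̄ = (0.12+0.19)/2 = 0.155, v̄ = (0.48+0.64)/2 = 0.56 → q = 1.3×0.155×0.56 = 0.1128 m³/s
Panel 3-4: Δb = 3.6 m, d̄ = (0.19+0.43)/2 = 0.31, v̄ = (0.64+1.18)/2 = 0.91 → q = 3.6×0.31×0.91 = 1.016 m³/s
Panel 4-5: Δb = 1.2 m, d̄ = (0.43+0.42)/2 = 0.425, v̄ = (1.18+1.18)/2 = 1.18 → q = 1.2×0.425×1.18 = 0.6018 m³/s
Panel 5-6: Δb = 2.1 m, d̄ = (0.42+0.22)/2 = 0.32, v̄ = (1.18+0.67)/2 = 0.925 → q = 2.1×0.32×0.925 = 0.6216 m³/s
Panel 6-7: Δb = 2.2 m, d̄ = (0.22+0.07)/2 = 0.145, v̄ = (0.67+0.39)/2 = 0.53 → q = 2.2×0.145×0.53 = 0.1691 m³/s
Q = Σ q = 2.573 m³/s

2.57 m³/s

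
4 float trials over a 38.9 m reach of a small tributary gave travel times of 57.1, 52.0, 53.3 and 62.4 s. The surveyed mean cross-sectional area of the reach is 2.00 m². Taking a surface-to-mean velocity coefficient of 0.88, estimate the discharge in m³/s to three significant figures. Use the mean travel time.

t̄ = (57.1 + 52.0 + 53.3 + 62.4) / 4 = 56.2 s
v_surface = L / t̄ = 38.9 / 56.2 = 0.6922 m/s
v_mean = 0.88 × 0.6922 = 0.6091 m/s
Q = A × v_mean = 2.00 × 0.6091 = 1.218 m³/s

1.22 m³/s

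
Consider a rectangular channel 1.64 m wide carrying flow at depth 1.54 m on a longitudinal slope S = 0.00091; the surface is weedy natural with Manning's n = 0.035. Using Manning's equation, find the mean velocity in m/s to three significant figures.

0.568 m/s

A = b·y = 1.64 × 1.54 = 2.526 m²
P = b + 2y = 1.64 + 2×1.54 = 4.720 m
R = A/P = 2.526/4.720 = 0.5351 m
Q = (1/n)·A·R^(2/3)·S^(1/2) = (1/0.035) × 2.526 × 0.5351^(2/3) × 0.00091^(1/2) = 1.435 m³/s
V = Q/A = 1.435/2.526 = 0.5681 m/s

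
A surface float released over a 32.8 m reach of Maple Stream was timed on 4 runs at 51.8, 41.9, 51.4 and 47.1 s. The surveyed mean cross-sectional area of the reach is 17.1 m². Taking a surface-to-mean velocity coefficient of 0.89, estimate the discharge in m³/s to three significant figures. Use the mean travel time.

10.4 m³/s

t̄ = (51.8 + 41.9 + 51.4 + 47.1) / 4 = 48.05 s
v_surface = L / t̄ = 32.8 / 48.05 = 0.6826 m/s
v_mean = 0.89 × 0.6826 = 0.6075 m/s
Q = A × v_mean = 17.1 × 0.6075 = 10.39 m³/s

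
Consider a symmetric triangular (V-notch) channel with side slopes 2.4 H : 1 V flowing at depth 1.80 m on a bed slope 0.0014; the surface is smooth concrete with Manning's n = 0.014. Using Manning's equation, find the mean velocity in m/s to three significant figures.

A = z·y² = 2.4×1.80² = 7.776 m²
P = 2y√(1+z²) = 2×1.80×√(1+2.4²) = 9.360 m
R = A/P = 7.776/9.360 = 0.8308 m
Q = (1/n)·A·R^(2/3)·S^(1/2) = (1/0.014) × 7.776 × 0.8308^(2/3) × 0.0014^(1/2) = 18.37 m³/s
V = Q/A = 18.37/7.776 = 2.362 m/s

2.36 m/s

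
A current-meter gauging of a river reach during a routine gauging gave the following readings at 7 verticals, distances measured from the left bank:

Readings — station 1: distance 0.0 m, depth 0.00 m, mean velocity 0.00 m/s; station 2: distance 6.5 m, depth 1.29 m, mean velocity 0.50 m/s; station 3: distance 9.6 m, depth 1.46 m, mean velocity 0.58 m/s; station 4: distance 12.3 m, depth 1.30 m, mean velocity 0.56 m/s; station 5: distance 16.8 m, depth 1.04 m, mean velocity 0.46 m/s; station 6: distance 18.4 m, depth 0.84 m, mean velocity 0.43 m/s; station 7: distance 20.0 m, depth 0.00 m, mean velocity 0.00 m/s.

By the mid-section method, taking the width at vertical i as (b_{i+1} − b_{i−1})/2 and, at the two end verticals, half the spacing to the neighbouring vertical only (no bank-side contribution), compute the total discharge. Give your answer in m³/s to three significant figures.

10.2 m³/s

w_2 = (9.6 − 0.0)/2 = 4.8 m; q_2 = 0.50 × 1.29 × 4.8 = 3.096 m³/s
w_3 = (12.3 − 6.5)/2 = 2.9 m; q_3 = 0.58 × 1.46 × 2.9 = 2.456 m³/s
w_4 = (16.8 − 9.6)/2 = 3.6 m; q_4 = 0.56 × 1.30 × 3.6 = 2.621 m³/s
w_5 = (18.4 − 12.3)/2 = 3.05 m; q_5 = 0.46 × 1.04 × 3.05 = 1.459 m³/s
w_6 = (20.0 − 16.8)/2 = 1.6 m; q_6 = 0.43 × 0.84 × 1.6 = 0.5779 m³/s
Stations 1, 7 contribute zero (depth or velocity is 0).
Q = Σ qᵢ = 10.21 m³/s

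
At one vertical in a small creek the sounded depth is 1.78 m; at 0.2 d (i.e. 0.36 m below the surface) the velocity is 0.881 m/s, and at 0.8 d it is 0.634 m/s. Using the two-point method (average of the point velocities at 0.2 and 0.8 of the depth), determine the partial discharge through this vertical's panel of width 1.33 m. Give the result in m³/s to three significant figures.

v̄ = (0.881 + 0.634) / 2 = 0.7575 m/s
q = v̄ × d × w = 0.7575 × 1.78 × 1.33 = 1.793 m³/s

1.79 m³/s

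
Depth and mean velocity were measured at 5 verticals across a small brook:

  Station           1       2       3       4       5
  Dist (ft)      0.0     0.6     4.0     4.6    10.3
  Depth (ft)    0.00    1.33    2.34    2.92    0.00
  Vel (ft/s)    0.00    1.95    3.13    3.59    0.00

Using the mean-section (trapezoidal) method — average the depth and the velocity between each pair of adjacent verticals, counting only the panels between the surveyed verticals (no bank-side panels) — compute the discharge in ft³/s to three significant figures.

36.5 ft³/s

Panel 1-2: Δb = 0.6 ft, d̄ = (0.00+1.33)/2 = 0.665, v̄ = (0.00+1.95)/2 = 0.975 → q = 0.6×0.665×0.975 = 0.3890 ft³/s
Panel 2-3: Δb = 3.4 ft, d̄ = (1.33+2.34)/2 = 1.835, v̄ = (1.95+3.13)/2 = 2.54 → q = 3.4×1.835×2.54 = 15.85 ft³/s
Panel 3-4: Δb = 0.6 ft, d̄ = (2.34+2.92)/2 = 2.63, v̄ = (3.13+3.59)/2 = 3.36 → q = 0.6×2.63×3.36 = 5.302 ft³/s
Panel 4-5: Δb = 5.7 ft, d̄ = (2.92+0.00)/2 = 1.46, v̄ = (3.59+0.00)/2 = 1.795 → q = 5.7×1.46×1.795 = 14.94 ft³/s
Q = Σ q = 36.48 ft³/s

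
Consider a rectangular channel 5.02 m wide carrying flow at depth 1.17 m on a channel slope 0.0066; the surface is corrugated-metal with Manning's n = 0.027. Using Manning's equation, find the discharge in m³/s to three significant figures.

15.2 m³/s

A = b·y = 5.02 × 1.17 = 5.873 m²
P = b + 2y = 5.02 + 2×1.17 = 7.360 m
R = A/P = 5.873/7.360 = 0.7980 m
Q = (1/n)·A·R^(2/3)·S^(1/2) = (1/0.027) × 5.873 × 0.7980^(2/3) × 0.0066^(1/2) = 15.20 m³/s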